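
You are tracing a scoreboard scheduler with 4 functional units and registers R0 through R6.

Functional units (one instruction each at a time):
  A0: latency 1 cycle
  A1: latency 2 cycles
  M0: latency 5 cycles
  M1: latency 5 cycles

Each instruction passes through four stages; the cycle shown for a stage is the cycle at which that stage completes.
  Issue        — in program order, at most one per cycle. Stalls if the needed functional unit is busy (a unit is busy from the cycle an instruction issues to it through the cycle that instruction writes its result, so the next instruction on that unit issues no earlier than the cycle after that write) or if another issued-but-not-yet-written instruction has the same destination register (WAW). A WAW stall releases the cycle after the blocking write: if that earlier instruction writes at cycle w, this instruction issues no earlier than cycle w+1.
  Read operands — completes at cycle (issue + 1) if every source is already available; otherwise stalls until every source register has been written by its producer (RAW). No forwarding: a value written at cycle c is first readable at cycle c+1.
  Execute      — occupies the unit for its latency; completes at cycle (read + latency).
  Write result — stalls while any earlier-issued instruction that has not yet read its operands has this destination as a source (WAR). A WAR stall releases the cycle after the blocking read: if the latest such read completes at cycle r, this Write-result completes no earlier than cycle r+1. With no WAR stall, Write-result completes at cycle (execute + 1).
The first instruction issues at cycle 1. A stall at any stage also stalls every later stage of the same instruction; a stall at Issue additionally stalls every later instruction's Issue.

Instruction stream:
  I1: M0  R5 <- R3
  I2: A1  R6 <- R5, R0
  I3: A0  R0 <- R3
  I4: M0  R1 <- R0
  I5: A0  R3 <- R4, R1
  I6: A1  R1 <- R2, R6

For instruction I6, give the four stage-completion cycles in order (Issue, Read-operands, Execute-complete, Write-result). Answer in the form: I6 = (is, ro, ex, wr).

t=1  issue I1 (M0)
t=2  I1 read-ops; issue I2 (A1)
t=3  issue I3 (A0)
t=4  I3 read-ops
t=5  I3 finished on A0
t=7  I1 finished on M0
t=8  I1→R5
t=9  I2 read-ops; issue I4 (M0)
t=10  I3→R0
t=11  I2 finished on A1; I4 read-ops; issue I5 (A0)
t=12  I2→R6
t=16  I4 finished on M0
t=17  I4→R1
t=18  I5 read-ops; issue I6 (A1)
t=19  I5 finished on A0; I6 read-ops
t=20  I5→R3
t=21  I6 finished on A1
t=22  I6→R1

I6 = (18, 19, 21, 22)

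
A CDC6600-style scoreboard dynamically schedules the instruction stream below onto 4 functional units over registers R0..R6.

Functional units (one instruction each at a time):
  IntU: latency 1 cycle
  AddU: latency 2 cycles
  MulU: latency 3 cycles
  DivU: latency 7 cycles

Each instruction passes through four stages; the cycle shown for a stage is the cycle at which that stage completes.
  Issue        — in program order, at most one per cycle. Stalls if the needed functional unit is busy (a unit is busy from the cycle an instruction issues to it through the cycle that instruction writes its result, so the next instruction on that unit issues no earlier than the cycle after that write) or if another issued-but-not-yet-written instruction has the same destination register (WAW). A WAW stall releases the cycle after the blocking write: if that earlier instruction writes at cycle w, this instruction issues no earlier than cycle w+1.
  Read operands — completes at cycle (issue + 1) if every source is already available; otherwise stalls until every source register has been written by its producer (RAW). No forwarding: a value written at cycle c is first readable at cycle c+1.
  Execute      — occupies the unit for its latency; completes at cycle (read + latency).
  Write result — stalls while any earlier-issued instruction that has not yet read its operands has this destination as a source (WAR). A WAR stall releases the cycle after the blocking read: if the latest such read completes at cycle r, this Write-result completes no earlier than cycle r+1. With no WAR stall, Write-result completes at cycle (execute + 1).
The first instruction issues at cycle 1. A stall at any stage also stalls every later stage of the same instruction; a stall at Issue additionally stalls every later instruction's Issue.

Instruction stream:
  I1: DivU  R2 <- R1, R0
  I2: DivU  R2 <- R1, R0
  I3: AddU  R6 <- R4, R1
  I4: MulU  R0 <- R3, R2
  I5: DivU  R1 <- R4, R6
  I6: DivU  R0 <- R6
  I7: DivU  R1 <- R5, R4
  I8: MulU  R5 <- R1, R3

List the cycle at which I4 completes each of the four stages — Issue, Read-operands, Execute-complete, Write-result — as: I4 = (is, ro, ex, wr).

cycle 1: I1 issues→DivU
cycle 2: I1 reads
cycle 9: I1 exec-done
cycle 10: I1 writes R2
cycle 11: I2 issues→DivU
cycle 12: I2 reads; I3 issues→AddU
cycle 13: I3 reads; I4 issues→MulU
cycle 15: I3 exec-done
cycle 16: I3 writes R6
cycle 19: I2 exec-done
cycle 20: I2 writes R2
cycle 21: I4 reads; I5 issues→DivU
cycle 22: I5 reads
cycle 24: I4 exec-done
cycle 25: I4 writes R0
cycle 29: I5 exec-done
cycle 30: I5 writes R1
cycle 31: I6 issues→DivU
cycle 32: I6 reads
cycle 39: I6 exec-done
cycle 40: I6 writes R0
cycle 41: I7 issues→DivU
cycle 42: I7 reads; I8 issues→MulU
cycle 49: I7 exec-done
cycle 50: I7 writes R1
cycle 51: I8 reads
cycle 54: I8 exec-done
cycle 55: I8 writes R5

I4 = (13, 21, 24, 25)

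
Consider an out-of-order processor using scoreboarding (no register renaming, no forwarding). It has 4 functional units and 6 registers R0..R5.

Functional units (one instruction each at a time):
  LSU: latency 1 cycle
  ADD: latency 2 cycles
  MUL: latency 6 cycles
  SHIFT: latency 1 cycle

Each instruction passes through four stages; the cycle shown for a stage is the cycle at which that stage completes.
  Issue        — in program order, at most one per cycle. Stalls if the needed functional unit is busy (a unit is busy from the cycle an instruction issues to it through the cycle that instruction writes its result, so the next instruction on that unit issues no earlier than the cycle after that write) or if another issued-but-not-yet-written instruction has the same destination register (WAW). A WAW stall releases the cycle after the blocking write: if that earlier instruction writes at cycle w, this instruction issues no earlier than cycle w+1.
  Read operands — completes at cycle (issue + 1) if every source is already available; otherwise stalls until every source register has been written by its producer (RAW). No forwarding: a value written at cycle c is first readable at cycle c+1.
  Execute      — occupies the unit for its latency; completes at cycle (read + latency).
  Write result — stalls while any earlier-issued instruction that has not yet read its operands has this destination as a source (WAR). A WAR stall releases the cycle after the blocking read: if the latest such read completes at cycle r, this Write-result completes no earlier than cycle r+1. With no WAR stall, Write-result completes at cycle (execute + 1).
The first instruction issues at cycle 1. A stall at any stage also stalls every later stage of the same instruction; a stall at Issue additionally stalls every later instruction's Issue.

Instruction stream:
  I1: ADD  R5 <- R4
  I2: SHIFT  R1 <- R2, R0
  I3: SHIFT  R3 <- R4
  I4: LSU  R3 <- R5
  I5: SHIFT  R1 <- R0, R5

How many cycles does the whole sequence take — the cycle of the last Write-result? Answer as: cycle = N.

[I1] 1/2/4/5
[I2] 2/3/4/5
[I3] 6/7/8/9  (struct: SHIFT busy until I2 writes@5)
[I4] 10/11/12/13  (WAW R3: wait I3 write@9)
[I5] 11/12/13/14

cycle = 14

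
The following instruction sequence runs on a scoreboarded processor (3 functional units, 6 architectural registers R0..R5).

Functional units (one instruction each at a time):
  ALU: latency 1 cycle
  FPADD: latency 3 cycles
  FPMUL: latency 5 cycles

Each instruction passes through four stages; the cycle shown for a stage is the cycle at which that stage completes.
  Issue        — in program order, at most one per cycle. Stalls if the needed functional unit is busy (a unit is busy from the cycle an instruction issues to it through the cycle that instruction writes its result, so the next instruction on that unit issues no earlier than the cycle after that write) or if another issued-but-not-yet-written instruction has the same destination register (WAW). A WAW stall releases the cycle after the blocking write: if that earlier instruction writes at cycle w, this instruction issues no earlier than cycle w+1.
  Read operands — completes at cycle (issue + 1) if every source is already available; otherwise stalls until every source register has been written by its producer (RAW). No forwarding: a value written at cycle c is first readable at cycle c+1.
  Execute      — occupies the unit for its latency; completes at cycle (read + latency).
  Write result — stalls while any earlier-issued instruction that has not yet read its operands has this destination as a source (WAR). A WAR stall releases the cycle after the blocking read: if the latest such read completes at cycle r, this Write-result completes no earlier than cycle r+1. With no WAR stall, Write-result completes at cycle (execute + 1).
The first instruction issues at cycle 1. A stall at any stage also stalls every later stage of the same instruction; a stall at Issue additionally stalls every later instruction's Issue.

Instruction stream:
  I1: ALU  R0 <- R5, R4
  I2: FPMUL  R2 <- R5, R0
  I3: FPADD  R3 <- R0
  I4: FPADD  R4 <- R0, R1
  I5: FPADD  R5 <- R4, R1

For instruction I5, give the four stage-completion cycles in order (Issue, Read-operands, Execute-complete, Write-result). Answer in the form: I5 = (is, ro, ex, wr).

I5 = (16, 17, 20, 21)

[1] I1 issues→ALU
[2] I1 reads · I2 issues→FPMUL
[3] I1 exec-done · I3 issues→FPADD
[4] I1 writes R0
[5] I2 reads · I3 reads
[8] I3 exec-done
[9] I3 writes R3
[10] I2 exec-done · I4 issues→FPADD
[11] I2 writes R2 · I4 reads
[14] I4 exec-done
[15] I4 writes R4
[16] I5 issues→FPADD
[17] I5 reads
[20] I5 exec-done
[21] I5 writes R5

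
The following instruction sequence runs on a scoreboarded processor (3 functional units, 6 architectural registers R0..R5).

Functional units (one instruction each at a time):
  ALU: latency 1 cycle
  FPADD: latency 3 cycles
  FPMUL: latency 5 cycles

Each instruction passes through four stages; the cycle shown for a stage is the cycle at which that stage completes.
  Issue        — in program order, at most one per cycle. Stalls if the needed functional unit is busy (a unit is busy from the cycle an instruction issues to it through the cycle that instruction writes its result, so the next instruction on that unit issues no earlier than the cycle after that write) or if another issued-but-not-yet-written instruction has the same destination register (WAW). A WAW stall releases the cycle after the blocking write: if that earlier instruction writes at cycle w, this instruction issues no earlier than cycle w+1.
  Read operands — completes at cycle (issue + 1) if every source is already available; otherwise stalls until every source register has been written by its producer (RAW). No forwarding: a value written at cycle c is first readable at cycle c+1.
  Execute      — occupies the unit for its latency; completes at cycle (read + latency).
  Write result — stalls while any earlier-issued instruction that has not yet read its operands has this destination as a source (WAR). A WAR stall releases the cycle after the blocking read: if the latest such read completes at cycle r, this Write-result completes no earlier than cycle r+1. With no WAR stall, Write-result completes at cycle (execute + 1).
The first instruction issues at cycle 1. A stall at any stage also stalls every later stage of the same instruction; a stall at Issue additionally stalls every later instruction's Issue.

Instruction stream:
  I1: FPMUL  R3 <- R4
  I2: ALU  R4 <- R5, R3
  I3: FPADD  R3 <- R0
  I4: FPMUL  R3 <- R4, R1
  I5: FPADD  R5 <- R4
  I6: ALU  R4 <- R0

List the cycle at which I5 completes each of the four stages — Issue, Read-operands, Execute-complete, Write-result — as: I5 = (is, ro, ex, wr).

I5 = (16, 17, 20, 21)

I1  is:1  ro:2  ex:7  wr:8
I2  is:2  ro:9  ex:10  wr:11  — RAW R3: wait I1 write@8
I3  is:9  ro:10  ex:13  wr:14  — WAW R3: wait I1 write@8
I4  is:15  ro:16  ex:21  wr:22  — WAW R3: wait I3 write@14
I5  is:16  ro:17  ex:20  wr:21
I6  is:17  ro:18  ex:19  wr:20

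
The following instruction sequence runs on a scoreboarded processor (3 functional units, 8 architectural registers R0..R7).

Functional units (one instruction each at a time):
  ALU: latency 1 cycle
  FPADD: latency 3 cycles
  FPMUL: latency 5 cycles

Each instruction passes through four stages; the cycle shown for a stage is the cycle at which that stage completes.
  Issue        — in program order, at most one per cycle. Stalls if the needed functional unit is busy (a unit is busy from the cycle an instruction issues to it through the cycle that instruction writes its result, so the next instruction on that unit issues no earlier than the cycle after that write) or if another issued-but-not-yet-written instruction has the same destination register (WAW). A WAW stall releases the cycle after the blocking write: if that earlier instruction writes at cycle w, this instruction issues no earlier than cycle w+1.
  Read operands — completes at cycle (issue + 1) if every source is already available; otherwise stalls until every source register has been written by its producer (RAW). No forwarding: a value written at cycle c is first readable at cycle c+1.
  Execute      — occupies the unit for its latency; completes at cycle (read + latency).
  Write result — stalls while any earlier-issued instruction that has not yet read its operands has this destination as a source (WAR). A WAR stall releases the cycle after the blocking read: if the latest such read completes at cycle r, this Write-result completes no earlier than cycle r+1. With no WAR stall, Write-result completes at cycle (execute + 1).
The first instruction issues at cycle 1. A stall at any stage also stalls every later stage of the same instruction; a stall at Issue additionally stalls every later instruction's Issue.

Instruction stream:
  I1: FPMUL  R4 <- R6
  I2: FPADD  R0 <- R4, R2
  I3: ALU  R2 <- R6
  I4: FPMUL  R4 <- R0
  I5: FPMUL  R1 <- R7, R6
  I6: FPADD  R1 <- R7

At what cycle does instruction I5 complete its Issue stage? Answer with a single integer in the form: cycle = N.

cycle = 21

I1  is:1  ro:2  ex:7  wr:8
I2  is:2  ro:9  ex:12  wr:13  — RAW R4: wait I1 write@8
I3  is:3  ro:4  ex:5  wr:10  — WAR R2: wait I2 read@9
I4  is:9  ro:14  ex:19  wr:20  — struct: FPMUL busy until I1 writes@8, RAW R0: wait I2 write@13
I5  is:21  ro:22  ex:27  wr:28  — struct: FPMUL busy until I4 writes@20
I6  is:29  ro:30  ex:33  wr:34  — WAW R1: wait I5 write@28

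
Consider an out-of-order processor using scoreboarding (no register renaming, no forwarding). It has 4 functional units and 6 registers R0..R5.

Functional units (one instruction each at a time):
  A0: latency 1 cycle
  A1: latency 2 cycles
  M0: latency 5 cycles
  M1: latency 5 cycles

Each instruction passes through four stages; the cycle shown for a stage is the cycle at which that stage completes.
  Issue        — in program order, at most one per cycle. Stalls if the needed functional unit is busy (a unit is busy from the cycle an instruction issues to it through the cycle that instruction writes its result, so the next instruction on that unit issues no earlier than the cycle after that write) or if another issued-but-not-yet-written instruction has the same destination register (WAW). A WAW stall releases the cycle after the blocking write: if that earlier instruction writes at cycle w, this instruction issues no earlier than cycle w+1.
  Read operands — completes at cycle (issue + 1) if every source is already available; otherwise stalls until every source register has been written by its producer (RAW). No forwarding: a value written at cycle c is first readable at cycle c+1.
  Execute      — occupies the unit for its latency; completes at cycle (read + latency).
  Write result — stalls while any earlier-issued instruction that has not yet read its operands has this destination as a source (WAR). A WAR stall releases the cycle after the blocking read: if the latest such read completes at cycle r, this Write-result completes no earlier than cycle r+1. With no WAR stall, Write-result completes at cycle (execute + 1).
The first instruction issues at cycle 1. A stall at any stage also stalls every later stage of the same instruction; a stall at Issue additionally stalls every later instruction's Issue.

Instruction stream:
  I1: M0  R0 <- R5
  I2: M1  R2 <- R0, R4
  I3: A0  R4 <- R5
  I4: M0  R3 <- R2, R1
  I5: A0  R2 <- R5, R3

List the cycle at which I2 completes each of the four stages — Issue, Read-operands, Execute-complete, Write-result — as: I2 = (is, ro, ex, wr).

I2 = (2, 9, 14, 15)

I1 -> (1, 2, 7, 8)
I2 -> (2, 9, 14, 15)  // RAW R0: wait I1 write@8
I3 -> (3, 4, 5, 10)  // WAR R4: wait I2 read@9
I4 -> (9, 16, 21, 22)  // struct: M0 busy until I1 writes@8, RAW R2: wait I2 write@15
I5 -> (16, 23, 24, 25)  // WAW R2: wait I2 write@15, RAW R3: wait I4 write@22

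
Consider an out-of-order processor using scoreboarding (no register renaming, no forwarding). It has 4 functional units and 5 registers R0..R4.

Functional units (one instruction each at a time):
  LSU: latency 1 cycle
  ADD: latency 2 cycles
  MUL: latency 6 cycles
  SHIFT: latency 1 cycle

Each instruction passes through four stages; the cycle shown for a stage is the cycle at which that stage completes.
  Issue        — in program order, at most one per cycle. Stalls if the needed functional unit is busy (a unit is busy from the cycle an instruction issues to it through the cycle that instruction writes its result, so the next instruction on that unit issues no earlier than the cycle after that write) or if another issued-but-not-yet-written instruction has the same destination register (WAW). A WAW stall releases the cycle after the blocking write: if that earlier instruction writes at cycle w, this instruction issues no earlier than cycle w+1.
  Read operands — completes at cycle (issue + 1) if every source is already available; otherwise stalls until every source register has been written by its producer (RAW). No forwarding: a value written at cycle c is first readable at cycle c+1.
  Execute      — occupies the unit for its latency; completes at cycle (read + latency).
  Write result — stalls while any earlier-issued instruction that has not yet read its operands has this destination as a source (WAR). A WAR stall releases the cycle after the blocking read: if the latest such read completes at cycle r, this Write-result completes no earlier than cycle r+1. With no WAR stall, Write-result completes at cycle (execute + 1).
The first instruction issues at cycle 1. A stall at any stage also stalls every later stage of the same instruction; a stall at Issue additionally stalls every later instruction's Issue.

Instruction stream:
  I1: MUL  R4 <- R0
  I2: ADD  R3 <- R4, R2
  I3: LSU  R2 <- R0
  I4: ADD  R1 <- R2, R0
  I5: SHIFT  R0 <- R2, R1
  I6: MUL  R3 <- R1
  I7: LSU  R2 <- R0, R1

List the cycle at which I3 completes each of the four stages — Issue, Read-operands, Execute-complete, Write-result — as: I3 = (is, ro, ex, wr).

I3 = (3, 4, 5, 11)

t=1  issue I1 (MUL)
t=2  I1 read-ops; issue I2 (ADD)
t=3  issue I3 (LSU)
t=4  I3 read-ops
t=5  I3 finished on LSU
t=8  I1 finished on MUL
t=9  I1→R4
t=10  I2 read-ops
t=11  I3→R2
t=12  I2 finished on ADD
t=13  I2→R3
t=14  issue I4 (ADD)
t=15  I4 read-ops; issue I5 (SHIFT)
t=16  issue I6 (MUL)
t=17  I4 finished on ADD; issue I7 (LSU)
t=18  I4→R1
t=19  I5 read-ops; I6 read-ops
t=20  I5 finished on SHIFT
t=21  I5→R0
t=22  I7 read-ops
t=23  I7 finished on LSU
t=24  I7→R2
t=25  I6 finished on MUL
t=26  I6→R3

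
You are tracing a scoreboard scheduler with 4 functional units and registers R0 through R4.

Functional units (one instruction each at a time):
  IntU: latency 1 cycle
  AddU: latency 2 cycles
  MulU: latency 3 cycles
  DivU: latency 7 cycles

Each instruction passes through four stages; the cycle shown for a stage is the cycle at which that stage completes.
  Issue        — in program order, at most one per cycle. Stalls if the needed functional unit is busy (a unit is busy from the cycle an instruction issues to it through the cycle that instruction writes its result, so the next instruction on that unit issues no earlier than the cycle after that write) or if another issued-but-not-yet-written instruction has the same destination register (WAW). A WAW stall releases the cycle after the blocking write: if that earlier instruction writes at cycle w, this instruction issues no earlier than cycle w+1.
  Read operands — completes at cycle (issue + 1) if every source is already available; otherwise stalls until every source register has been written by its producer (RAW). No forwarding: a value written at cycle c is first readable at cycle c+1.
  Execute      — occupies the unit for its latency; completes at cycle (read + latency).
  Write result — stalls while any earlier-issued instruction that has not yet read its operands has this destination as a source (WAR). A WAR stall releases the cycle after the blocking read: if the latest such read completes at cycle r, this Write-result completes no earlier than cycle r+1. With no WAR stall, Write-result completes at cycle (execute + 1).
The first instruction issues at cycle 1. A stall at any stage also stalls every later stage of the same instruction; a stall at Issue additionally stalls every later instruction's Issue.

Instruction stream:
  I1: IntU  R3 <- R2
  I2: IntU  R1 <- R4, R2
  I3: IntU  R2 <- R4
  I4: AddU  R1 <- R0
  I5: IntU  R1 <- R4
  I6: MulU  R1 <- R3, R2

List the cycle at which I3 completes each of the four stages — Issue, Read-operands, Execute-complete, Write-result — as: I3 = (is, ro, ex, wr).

[1] I1 issues→IntU
[2] I1 reads
[3] I1 exec-done
[4] I1 writes R3
[5] I2 issues→IntU
[6] I2 reads
[7] I2 exec-done
[8] I2 writes R1
[9] I3 issues→IntU
[10] I3 reads · I4 issues→AddU
[11] I3 exec-done · I4 reads
[12] I3 writes R2
[13] I4 exec-done
[14] I4 writes R1
[15] I5 issues→IntU
[16] I5 reads
[17] I5 exec-done
[18] I5 writes R1
[19] I6 issues→MulU
[20] I6 reads
[23] I6 exec-done
[24] I6 writes R1

I3 = (9, 10, 11, 12)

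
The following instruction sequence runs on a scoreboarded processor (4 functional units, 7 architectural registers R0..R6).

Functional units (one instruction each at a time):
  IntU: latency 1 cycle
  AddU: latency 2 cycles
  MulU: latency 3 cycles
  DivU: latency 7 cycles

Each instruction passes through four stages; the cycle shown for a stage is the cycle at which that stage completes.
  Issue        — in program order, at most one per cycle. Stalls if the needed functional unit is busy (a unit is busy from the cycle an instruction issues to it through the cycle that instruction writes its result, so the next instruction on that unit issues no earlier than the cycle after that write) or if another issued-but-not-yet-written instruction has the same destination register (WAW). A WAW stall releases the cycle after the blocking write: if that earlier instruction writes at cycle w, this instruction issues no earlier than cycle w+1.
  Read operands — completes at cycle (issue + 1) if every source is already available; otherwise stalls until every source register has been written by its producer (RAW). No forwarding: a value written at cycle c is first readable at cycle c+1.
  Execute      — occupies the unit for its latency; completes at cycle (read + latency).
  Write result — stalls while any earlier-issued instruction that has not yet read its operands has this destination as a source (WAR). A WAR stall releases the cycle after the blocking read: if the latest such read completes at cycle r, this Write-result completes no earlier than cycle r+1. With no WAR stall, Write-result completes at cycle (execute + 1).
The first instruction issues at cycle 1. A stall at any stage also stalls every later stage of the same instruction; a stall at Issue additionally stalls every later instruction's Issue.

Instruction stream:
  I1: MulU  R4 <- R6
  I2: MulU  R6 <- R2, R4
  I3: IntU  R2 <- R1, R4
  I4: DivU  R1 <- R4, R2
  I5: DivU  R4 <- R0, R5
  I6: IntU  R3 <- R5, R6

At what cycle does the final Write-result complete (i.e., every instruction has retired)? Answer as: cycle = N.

cycle = 30

t=1  I1→MulU
t=2  I1 RO
t=5  I1 EX
t=6  I1 WR R4
t=7  I2→MulU
t=8  I2 RO · I3→IntU
t=9  I3 RO · I4→DivU
t=10  I3 EX
t=11  I2 EX · I3 WR R2
t=12  I2 WR R6 · I4 RO
t=19  I4 EX
t=20  I4 WR R1
t=21  I5→DivU
t=22  I5 RO · I6→IntU
t=23  I6 RO
t=24  I6 EX
t=25  I6 WR R3
t=29  I5 EX
t=30  I5 WR R4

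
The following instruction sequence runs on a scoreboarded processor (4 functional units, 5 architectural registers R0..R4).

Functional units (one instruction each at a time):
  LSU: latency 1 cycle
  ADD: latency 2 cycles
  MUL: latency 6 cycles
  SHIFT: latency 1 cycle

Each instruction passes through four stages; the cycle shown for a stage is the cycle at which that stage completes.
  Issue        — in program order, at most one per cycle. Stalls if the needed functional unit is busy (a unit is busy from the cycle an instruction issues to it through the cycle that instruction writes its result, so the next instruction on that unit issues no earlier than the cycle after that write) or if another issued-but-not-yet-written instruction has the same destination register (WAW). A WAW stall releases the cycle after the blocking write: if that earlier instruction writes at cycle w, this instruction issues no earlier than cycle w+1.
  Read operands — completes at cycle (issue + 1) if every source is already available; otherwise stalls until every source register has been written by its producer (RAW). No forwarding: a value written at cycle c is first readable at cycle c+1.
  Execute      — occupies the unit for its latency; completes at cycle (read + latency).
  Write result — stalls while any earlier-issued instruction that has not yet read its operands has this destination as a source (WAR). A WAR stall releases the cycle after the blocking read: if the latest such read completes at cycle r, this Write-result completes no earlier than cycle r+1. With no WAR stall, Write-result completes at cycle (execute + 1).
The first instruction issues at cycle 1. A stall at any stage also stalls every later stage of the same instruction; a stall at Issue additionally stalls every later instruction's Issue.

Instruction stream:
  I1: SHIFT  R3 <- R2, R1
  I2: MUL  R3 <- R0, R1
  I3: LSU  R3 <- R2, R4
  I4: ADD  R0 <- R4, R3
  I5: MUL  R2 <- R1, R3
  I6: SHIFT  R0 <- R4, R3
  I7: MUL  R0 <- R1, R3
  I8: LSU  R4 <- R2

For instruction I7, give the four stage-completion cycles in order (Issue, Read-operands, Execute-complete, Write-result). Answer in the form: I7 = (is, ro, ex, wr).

I7 = (26, 27, 33, 34)

[I1] 1/2/3/4
[I2] 5/6/12/13  (WAW R3: wait I1 write@4)
[I3] 14/15/16/17  (WAW R3: wait I2 write@13)
[I4] 15/18/20/21  (RAW R3: wait I3 write@17)
[I5] 16/18/24/25  (RAW R3: wait I3 write@17)
[I6] 22/23/24/25  (WAW R0: wait I4 write@21)
[I7] 26/27/33/34  (WAW R0: wait I6 write@25)
[I8] 27/28/29/30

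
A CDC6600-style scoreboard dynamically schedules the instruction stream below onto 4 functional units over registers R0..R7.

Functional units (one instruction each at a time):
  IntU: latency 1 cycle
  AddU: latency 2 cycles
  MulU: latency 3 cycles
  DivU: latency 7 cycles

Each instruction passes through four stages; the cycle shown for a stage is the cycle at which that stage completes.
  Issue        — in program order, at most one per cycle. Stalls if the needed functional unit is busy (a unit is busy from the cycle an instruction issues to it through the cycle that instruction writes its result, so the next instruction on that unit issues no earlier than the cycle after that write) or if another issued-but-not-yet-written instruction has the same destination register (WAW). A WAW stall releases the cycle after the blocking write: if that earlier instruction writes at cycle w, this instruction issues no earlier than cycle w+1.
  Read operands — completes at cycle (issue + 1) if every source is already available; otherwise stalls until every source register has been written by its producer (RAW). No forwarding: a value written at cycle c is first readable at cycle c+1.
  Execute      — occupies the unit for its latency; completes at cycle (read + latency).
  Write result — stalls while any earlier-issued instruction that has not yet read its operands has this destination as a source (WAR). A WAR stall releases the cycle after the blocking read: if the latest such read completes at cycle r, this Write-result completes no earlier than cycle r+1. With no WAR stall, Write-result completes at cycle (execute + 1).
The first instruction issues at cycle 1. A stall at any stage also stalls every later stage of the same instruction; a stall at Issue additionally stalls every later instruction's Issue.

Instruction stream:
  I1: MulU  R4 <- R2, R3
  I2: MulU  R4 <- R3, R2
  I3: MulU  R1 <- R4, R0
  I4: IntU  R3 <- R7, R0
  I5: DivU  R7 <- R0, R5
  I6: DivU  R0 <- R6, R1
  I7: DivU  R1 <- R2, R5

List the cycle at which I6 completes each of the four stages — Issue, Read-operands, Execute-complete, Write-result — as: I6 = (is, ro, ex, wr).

I1 -> (1, 2, 5, 6)
I2 -> (7, 8, 11, 12)  // struct: MulU busy until I1 writes@6
I3 -> (13, 14, 17, 18)  // struct: MulU busy until I2 writes@12
I4 -> (14, 15, 16, 17)
I5 -> (15, 16, 23, 24)
I6 -> (25, 26, 33, 34)  // struct: DivU busy until I5 writes@24
I7 -> (35, 36, 43, 44)  // struct: DivU busy until I6 writes@34

I6 = (25, 26, 33, 34)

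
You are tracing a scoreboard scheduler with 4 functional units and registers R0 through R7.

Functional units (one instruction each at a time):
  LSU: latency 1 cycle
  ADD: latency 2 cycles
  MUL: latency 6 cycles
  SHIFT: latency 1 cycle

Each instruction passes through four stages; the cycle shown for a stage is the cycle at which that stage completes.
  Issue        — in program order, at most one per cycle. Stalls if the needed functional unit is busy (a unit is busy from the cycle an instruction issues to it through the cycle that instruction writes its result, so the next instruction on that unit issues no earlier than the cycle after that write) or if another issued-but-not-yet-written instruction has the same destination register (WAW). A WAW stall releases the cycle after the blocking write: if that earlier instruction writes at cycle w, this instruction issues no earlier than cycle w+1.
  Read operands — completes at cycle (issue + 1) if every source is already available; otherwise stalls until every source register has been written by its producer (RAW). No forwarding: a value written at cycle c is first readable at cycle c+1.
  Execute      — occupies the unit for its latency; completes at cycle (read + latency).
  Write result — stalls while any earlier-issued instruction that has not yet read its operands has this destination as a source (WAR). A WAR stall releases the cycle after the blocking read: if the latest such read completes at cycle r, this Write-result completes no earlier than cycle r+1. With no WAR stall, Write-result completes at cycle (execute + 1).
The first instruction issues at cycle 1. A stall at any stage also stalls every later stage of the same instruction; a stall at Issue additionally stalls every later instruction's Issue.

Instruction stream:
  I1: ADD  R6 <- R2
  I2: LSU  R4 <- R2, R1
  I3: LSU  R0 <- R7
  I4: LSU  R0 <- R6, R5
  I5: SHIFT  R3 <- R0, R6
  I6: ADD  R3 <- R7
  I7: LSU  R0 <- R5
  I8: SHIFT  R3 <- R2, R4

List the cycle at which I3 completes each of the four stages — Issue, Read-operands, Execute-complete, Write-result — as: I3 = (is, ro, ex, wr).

cycle 1: I1 issues→ADD
cycle 2: I1 reads, I2 issues→LSU
cycle 3: I2 reads
cycle 4: I1 exec-done, I2 exec-done
cycle 5: I1 writes R6, I2 writes R4
cycle 6: I3 issues→LSU
cycle 7: I3 reads
cycle 8: I3 exec-done
cycle 9: I3 writes R0
cycle 10: I4 issues→LSU
cycle 11: I4 reads, I5 issues→SHIFT
cycle 12: I4 exec-done
cycle 13: I4 writes R0
cycle 14: I5 reads
cycle 15: I5 exec-done
cycle 16: I5 writes R3
cycle 17: I6 issues→ADD
cycle 18: I6 reads, I7 issues→LSU
cycle 19: I7 reads
cycle 20: I6 exec-done, I7 exec-done
cycle 21: I6 writes R3, I7 writes R0
cycle 22: I8 issues→SHIFT
cycle 23: I8 reads
cycle 24: I8 exec-done
cycle 25: I8 writes R3

I3 = (6, 7, 8, 9)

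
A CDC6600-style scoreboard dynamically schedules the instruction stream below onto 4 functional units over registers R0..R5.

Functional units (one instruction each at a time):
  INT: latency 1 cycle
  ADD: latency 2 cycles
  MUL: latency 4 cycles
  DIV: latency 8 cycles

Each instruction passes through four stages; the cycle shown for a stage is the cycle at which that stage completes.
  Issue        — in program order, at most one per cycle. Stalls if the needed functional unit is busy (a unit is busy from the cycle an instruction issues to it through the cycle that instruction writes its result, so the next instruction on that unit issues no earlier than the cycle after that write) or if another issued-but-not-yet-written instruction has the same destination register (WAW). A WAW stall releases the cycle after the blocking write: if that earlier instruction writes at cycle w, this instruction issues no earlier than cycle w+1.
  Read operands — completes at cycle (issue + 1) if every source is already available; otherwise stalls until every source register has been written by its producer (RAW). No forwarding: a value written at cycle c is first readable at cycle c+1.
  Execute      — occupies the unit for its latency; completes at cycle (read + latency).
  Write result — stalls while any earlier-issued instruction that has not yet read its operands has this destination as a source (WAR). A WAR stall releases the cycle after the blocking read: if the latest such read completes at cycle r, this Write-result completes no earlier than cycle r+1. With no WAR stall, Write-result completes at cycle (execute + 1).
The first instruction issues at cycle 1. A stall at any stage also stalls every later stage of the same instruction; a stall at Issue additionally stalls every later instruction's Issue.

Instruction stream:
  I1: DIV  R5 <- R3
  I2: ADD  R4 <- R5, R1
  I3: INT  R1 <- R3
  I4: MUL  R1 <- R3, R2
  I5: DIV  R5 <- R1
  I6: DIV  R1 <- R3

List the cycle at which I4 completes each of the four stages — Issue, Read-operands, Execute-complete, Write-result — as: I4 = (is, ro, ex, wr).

I4 = (14, 15, 19, 20)

  I1 | 1 | 2 | 10 | 11
  I2 | 2 | 12 | 14 | 15   RAW R5: wait I1 write@11
  I3 | 3 | 4 | 5 | 13   WAR R1: wait I2 read@12
  I4 | 14 | 15 | 19 | 20   WAW R1: wait I3 write@13
  I5 | 15 | 21 | 29 | 30   RAW R1: wait I4 write@20
  I6 | 31 | 32 | 40 | 41   struct: DIV busy until I5 writes@30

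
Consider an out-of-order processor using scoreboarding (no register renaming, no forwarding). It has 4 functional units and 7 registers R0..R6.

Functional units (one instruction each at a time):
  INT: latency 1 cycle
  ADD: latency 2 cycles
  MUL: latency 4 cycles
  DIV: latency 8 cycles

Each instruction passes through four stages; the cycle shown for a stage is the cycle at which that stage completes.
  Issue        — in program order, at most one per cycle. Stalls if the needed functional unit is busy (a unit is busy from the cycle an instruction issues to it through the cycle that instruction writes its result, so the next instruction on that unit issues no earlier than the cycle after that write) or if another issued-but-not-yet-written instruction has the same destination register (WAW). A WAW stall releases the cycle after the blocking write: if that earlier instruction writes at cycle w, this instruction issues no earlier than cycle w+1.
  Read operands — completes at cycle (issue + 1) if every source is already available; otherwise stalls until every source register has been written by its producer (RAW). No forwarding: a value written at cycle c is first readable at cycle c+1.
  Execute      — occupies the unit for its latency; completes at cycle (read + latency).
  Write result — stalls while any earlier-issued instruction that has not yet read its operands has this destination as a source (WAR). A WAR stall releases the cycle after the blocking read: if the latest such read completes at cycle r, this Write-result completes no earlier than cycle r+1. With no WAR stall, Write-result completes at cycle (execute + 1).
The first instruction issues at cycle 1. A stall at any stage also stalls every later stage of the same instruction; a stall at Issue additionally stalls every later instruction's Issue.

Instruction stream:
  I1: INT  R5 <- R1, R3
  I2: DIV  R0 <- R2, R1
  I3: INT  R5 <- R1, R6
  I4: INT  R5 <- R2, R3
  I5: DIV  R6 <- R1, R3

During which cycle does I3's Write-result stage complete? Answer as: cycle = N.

  I1 | 1 | 2 | 3 | 4
  I2 | 2 | 3 | 11 | 12
  I3 | 5 | 6 | 7 | 8   struct: INT busy until I1 writes@4
  I4 | 9 | 10 | 11 | 12   struct: INT busy until I3 writes@8
  I5 | 13 | 14 | 22 | 23   struct: DIV busy until I2 writes@12

cycle = 8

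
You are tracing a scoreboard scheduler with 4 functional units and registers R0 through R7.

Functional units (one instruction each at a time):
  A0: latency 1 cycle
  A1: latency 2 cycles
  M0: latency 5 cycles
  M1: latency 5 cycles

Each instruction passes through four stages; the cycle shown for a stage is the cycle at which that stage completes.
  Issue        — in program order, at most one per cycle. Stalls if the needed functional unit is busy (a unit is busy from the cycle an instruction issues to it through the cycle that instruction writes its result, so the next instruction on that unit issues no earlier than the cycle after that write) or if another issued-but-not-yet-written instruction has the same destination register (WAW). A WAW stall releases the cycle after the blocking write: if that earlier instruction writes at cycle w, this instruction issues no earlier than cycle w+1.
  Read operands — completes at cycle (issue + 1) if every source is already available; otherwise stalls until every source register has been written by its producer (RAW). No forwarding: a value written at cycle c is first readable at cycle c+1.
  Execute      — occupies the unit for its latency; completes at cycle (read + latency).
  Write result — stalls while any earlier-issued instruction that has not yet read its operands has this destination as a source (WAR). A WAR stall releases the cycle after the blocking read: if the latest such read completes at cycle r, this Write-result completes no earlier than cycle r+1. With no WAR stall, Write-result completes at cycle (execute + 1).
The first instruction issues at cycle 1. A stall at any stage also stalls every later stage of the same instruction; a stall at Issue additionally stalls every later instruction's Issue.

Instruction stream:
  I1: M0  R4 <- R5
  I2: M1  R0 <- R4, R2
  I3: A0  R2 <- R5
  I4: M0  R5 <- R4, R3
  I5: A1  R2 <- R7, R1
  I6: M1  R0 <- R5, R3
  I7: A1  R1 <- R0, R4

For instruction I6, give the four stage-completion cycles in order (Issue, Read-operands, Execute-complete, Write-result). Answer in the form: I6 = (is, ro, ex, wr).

  I1 | 1 | 2 | 7 | 8
  I2 | 2 | 9 | 14 | 15   RAW R4: wait I1 write@8
  I3 | 3 | 4 | 5 | 10   WAR R2: wait I2 read@9
  I4 | 9 | 10 | 15 | 16   struct: M0 busy until I1 writes@8
  I5 | 11 | 12 | 14 | 15   WAW R2: wait I3 write@10
  I6 | 16 | 17 | 22 | 23   struct: M1 busy until I2 writes@15
  I7 | 17 | 24 | 26 | 27   RAW R0: wait I6 write@23

I6 = (16, 17, 22, 23)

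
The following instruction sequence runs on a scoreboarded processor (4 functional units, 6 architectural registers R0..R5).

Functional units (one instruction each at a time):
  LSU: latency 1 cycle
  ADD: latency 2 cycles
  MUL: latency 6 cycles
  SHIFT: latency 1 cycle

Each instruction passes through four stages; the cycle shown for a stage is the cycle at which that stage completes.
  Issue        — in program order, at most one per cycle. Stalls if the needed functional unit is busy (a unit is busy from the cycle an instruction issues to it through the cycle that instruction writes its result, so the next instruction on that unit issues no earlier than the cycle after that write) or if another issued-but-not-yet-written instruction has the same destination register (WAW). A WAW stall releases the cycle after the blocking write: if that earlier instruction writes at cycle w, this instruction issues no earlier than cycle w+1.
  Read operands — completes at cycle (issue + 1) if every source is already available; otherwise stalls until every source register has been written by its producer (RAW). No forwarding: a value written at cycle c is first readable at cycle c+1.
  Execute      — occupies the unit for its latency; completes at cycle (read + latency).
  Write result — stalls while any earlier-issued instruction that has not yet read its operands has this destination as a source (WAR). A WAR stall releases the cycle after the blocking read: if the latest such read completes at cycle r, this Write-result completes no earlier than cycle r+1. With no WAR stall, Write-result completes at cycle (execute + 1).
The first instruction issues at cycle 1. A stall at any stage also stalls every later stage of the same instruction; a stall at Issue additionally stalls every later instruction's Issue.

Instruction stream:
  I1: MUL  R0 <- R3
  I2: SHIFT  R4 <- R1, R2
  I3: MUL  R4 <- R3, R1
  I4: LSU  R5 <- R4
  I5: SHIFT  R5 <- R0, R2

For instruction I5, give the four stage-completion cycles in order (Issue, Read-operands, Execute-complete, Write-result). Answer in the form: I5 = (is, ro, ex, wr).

  I1 | 1 | 2 | 8 | 9
  I2 | 2 | 3 | 4 | 5
  I3 | 10 | 11 | 17 | 18   struct: MUL busy until I1 writes@9
  I4 | 11 | 19 | 20 | 21   RAW R4: wait I3 write@18
  I5 | 22 | 23 | 24 | 25   WAW R5: wait I4 write@21

I5 = (22, 23, 24, 25)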